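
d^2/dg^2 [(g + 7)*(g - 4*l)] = 2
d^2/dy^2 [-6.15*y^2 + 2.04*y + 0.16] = -12.3000000000000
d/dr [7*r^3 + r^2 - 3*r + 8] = 21*r^2 + 2*r - 3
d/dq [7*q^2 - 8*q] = 14*q - 8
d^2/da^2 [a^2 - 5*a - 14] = 2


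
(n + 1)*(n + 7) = n^2 + 8*n + 7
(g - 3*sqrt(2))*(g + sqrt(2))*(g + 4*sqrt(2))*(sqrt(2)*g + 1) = sqrt(2)*g^4 + 5*g^3 - 20*sqrt(2)*g^2 - 70*g - 24*sqrt(2)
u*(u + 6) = u^2 + 6*u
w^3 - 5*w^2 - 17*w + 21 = (w - 7)*(w - 1)*(w + 3)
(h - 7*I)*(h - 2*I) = h^2 - 9*I*h - 14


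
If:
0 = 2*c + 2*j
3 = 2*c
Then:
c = 3/2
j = -3/2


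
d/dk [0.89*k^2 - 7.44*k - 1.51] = 1.78*k - 7.44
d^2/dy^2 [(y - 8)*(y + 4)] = 2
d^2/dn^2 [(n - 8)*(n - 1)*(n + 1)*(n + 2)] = 12*n^2 - 36*n - 34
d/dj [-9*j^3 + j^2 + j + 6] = -27*j^2 + 2*j + 1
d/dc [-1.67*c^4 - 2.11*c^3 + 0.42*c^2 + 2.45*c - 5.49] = -6.68*c^3 - 6.33*c^2 + 0.84*c + 2.45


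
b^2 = b^2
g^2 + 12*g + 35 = (g + 5)*(g + 7)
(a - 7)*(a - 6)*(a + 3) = a^3 - 10*a^2 + 3*a + 126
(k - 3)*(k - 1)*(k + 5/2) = k^3 - 3*k^2/2 - 7*k + 15/2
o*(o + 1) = o^2 + o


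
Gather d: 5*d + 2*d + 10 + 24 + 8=7*d + 42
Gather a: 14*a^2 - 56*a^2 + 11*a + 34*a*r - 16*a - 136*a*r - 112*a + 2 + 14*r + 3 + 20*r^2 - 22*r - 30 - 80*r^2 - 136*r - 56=-42*a^2 + a*(-102*r - 117) - 60*r^2 - 144*r - 81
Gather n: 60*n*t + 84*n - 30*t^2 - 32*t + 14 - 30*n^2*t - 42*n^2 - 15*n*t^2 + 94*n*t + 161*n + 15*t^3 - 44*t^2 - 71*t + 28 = n^2*(-30*t - 42) + n*(-15*t^2 + 154*t + 245) + 15*t^3 - 74*t^2 - 103*t + 42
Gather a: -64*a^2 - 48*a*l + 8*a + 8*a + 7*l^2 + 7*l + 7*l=-64*a^2 + a*(16 - 48*l) + 7*l^2 + 14*l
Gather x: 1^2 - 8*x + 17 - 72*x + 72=90 - 80*x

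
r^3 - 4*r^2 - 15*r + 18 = (r - 6)*(r - 1)*(r + 3)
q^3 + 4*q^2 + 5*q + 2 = (q + 1)^2*(q + 2)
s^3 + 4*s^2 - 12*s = s*(s - 2)*(s + 6)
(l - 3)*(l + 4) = l^2 + l - 12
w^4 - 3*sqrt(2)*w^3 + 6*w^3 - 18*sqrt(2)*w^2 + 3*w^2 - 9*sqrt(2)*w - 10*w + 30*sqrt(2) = (w - 1)*(w + 2)*(w + 5)*(w - 3*sqrt(2))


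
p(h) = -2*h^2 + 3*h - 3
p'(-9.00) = 39.00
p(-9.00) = -192.00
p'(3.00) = -9.00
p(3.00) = -12.00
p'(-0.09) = 3.36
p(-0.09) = -3.29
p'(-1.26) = 8.04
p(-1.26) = -9.96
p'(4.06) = -13.24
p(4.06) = -23.79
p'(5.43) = -18.72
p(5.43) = -45.68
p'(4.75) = -16.00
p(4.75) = -33.88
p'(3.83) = -12.32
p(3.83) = -20.85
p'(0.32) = 1.72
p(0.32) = -2.24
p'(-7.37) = 32.48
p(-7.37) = -133.74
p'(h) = 3 - 4*h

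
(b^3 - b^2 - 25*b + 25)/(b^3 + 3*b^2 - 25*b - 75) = (b - 1)/(b + 3)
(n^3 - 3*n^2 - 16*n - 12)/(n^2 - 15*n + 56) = (n^3 - 3*n^2 - 16*n - 12)/(n^2 - 15*n + 56)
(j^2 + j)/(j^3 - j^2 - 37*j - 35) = j/(j^2 - 2*j - 35)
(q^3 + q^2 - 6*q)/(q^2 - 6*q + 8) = q*(q + 3)/(q - 4)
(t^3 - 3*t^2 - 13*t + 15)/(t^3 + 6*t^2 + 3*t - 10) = (t^2 - 2*t - 15)/(t^2 + 7*t + 10)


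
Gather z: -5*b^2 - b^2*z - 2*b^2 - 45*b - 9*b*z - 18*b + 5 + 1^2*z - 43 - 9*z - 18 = -7*b^2 - 63*b + z*(-b^2 - 9*b - 8) - 56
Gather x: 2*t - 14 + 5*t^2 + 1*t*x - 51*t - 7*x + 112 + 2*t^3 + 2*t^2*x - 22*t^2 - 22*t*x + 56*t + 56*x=2*t^3 - 17*t^2 + 7*t + x*(2*t^2 - 21*t + 49) + 98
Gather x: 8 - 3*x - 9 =-3*x - 1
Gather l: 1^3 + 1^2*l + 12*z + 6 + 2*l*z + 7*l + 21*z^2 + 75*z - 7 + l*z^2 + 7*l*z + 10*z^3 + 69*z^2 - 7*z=l*(z^2 + 9*z + 8) + 10*z^3 + 90*z^2 + 80*z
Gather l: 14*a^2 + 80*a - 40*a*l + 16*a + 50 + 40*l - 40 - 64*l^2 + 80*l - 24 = 14*a^2 + 96*a - 64*l^2 + l*(120 - 40*a) - 14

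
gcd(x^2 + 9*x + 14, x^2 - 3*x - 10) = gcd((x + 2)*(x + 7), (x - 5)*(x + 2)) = x + 2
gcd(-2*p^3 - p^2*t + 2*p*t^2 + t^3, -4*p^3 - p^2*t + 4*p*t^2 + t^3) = p^2 - t^2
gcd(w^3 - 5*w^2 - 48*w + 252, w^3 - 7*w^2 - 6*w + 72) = w - 6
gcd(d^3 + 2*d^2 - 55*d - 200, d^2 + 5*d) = d + 5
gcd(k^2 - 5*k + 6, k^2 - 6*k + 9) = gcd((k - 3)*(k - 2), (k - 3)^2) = k - 3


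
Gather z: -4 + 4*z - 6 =4*z - 10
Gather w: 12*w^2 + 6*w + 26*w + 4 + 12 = 12*w^2 + 32*w + 16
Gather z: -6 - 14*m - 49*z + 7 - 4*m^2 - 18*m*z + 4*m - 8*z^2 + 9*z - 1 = -4*m^2 - 10*m - 8*z^2 + z*(-18*m - 40)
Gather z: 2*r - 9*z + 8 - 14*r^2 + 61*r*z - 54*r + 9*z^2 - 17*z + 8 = -14*r^2 - 52*r + 9*z^2 + z*(61*r - 26) + 16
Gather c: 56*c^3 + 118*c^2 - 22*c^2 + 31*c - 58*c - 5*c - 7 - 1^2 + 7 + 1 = 56*c^3 + 96*c^2 - 32*c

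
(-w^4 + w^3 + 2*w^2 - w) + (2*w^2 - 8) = -w^4 + w^3 + 4*w^2 - w - 8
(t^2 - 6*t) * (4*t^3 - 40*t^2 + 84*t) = 4*t^5 - 64*t^4 + 324*t^3 - 504*t^2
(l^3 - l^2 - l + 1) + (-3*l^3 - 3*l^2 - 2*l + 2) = -2*l^3 - 4*l^2 - 3*l + 3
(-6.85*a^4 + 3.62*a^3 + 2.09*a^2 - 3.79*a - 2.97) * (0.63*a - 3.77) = -4.3155*a^5 + 28.1051*a^4 - 12.3307*a^3 - 10.267*a^2 + 12.4172*a + 11.1969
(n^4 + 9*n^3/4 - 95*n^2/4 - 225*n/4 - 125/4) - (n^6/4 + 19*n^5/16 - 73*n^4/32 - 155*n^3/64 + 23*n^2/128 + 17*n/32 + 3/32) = -n^6/4 - 19*n^5/16 + 105*n^4/32 + 299*n^3/64 - 3063*n^2/128 - 1817*n/32 - 1003/32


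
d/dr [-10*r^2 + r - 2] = 1 - 20*r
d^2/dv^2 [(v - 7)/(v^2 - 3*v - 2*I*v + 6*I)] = 2*((v - 7)*(-2*v + 3 + 2*I)^2 + (-3*v + 10 + 2*I)*(v^2 - 3*v - 2*I*v + 6*I))/(v^2 - 3*v - 2*I*v + 6*I)^3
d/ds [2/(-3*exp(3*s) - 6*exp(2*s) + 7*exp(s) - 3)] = (18*exp(2*s) + 24*exp(s) - 14)*exp(s)/(3*exp(3*s) + 6*exp(2*s) - 7*exp(s) + 3)^2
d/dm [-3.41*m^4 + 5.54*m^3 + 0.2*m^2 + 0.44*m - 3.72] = -13.64*m^3 + 16.62*m^2 + 0.4*m + 0.44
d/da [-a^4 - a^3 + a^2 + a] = -4*a^3 - 3*a^2 + 2*a + 1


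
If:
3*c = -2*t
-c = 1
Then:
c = -1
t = 3/2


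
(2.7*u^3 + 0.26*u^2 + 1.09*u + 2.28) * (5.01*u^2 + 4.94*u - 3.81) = 13.527*u^5 + 14.6406*u^4 - 3.5417*u^3 + 15.8168*u^2 + 7.1103*u - 8.6868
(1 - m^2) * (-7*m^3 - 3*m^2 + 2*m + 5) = 7*m^5 + 3*m^4 - 9*m^3 - 8*m^2 + 2*m + 5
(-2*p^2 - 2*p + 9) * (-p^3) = 2*p^5 + 2*p^4 - 9*p^3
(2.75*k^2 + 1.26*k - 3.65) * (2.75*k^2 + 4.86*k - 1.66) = 7.5625*k^4 + 16.83*k^3 - 8.4789*k^2 - 19.8306*k + 6.059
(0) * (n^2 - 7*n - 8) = 0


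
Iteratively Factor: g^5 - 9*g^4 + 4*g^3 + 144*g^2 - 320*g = (g - 4)*(g^4 - 5*g^3 - 16*g^2 + 80*g) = (g - 4)^2*(g^3 - g^2 - 20*g) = (g - 4)^2*(g + 4)*(g^2 - 5*g) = (g - 5)*(g - 4)^2*(g + 4)*(g)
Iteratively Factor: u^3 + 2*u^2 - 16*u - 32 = (u - 4)*(u^2 + 6*u + 8) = (u - 4)*(u + 2)*(u + 4)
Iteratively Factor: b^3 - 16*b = (b + 4)*(b^2 - 4*b) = b*(b + 4)*(b - 4)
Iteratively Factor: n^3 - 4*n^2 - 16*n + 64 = (n + 4)*(n^2 - 8*n + 16) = (n - 4)*(n + 4)*(n - 4)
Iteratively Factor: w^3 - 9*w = (w + 3)*(w^2 - 3*w) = (w - 3)*(w + 3)*(w)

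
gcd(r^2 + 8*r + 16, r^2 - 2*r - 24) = r + 4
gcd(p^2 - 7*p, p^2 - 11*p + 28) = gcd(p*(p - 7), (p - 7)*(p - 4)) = p - 7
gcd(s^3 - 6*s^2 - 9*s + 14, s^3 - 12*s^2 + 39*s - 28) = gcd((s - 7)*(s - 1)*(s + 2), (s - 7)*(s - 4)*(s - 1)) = s^2 - 8*s + 7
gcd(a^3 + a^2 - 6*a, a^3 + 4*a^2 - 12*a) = a^2 - 2*a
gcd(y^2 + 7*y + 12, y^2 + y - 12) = y + 4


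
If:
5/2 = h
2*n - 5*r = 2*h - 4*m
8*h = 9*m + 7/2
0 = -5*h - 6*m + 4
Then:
No Solution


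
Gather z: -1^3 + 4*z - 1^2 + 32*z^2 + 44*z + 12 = 32*z^2 + 48*z + 10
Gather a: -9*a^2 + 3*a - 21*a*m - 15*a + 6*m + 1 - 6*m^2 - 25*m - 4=-9*a^2 + a*(-21*m - 12) - 6*m^2 - 19*m - 3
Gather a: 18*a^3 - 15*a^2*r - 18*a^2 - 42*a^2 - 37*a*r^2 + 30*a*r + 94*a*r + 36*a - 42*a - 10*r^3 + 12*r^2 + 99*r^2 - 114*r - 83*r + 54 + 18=18*a^3 + a^2*(-15*r - 60) + a*(-37*r^2 + 124*r - 6) - 10*r^3 + 111*r^2 - 197*r + 72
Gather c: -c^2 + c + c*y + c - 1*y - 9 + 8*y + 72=-c^2 + c*(y + 2) + 7*y + 63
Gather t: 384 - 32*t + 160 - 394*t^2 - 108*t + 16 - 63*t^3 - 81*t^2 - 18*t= -63*t^3 - 475*t^2 - 158*t + 560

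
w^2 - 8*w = w*(w - 8)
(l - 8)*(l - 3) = l^2 - 11*l + 24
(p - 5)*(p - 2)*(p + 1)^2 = p^4 - 5*p^3 - 3*p^2 + 13*p + 10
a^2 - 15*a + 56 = (a - 8)*(a - 7)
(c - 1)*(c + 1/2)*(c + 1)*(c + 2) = c^4 + 5*c^3/2 - 5*c/2 - 1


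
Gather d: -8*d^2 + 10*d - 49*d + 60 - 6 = -8*d^2 - 39*d + 54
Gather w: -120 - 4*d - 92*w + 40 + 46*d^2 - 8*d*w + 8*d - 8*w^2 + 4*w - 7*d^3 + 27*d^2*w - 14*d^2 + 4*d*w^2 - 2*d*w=-7*d^3 + 32*d^2 + 4*d + w^2*(4*d - 8) + w*(27*d^2 - 10*d - 88) - 80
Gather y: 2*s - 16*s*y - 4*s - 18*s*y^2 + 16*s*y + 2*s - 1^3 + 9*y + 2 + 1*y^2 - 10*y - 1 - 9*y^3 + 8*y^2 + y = -9*y^3 + y^2*(9 - 18*s)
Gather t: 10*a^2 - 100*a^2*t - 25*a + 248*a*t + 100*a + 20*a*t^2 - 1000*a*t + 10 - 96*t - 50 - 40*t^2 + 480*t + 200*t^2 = 10*a^2 + 75*a + t^2*(20*a + 160) + t*(-100*a^2 - 752*a + 384) - 40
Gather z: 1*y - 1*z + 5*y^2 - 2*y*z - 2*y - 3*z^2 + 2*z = 5*y^2 - y - 3*z^2 + z*(1 - 2*y)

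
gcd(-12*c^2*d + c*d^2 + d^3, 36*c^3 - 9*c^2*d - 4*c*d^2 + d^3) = 3*c - d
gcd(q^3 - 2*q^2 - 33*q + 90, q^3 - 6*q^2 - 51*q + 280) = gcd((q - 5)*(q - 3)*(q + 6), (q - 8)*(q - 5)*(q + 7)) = q - 5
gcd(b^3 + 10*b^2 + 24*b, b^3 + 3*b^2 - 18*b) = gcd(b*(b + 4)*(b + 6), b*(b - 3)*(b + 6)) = b^2 + 6*b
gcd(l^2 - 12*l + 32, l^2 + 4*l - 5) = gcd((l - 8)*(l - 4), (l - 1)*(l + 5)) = 1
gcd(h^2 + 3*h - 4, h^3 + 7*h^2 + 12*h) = h + 4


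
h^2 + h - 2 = (h - 1)*(h + 2)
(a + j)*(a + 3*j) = a^2 + 4*a*j + 3*j^2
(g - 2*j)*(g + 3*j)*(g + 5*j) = g^3 + 6*g^2*j - g*j^2 - 30*j^3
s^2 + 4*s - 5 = (s - 1)*(s + 5)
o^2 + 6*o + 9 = (o + 3)^2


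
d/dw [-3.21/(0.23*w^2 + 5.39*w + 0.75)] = (1.4766*w + 17.3019)/(0.23*w^2 + 5.39*w + 0.75)^2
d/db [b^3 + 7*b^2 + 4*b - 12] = 3*b^2 + 14*b + 4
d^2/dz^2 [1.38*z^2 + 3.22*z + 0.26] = 2.76000000000000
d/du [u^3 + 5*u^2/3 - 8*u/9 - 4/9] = 3*u^2 + 10*u/3 - 8/9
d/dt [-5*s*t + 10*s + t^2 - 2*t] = -5*s + 2*t - 2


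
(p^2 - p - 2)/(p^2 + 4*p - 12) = (p + 1)/(p + 6)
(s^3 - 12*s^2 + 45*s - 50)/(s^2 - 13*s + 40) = (s^2 - 7*s + 10)/(s - 8)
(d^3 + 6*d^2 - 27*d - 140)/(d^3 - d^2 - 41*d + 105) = (d + 4)/(d - 3)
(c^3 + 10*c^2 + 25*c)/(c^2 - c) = (c^2 + 10*c + 25)/(c - 1)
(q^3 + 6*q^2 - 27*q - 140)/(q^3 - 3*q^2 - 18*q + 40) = (q + 7)/(q - 2)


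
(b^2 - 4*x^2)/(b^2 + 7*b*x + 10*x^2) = (b - 2*x)/(b + 5*x)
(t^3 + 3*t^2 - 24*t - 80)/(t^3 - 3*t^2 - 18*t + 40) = (t + 4)/(t - 2)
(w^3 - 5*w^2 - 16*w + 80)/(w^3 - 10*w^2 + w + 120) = (w^2 - 16)/(w^2 - 5*w - 24)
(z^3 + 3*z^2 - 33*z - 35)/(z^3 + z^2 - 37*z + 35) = (z + 1)/(z - 1)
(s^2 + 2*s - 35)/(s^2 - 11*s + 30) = (s + 7)/(s - 6)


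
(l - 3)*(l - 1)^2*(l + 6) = l^4 + l^3 - 23*l^2 + 39*l - 18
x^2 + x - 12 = (x - 3)*(x + 4)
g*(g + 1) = g^2 + g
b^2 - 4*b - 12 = (b - 6)*(b + 2)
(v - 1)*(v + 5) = v^2 + 4*v - 5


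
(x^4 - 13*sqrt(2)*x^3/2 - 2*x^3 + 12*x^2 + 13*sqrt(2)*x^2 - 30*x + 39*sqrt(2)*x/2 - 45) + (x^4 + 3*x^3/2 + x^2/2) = 2*x^4 - 13*sqrt(2)*x^3/2 - x^3/2 + 25*x^2/2 + 13*sqrt(2)*x^2 - 30*x + 39*sqrt(2)*x/2 - 45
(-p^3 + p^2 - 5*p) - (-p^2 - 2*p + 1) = -p^3 + 2*p^2 - 3*p - 1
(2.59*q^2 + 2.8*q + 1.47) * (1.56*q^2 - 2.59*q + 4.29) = 4.0404*q^4 - 2.3401*q^3 + 6.1523*q^2 + 8.2047*q + 6.3063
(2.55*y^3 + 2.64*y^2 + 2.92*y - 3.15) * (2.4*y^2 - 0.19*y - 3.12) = 6.12*y^5 + 5.8515*y^4 - 1.4496*y^3 - 16.3516*y^2 - 8.5119*y + 9.828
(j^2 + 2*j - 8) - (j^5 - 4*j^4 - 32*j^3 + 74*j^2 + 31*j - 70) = -j^5 + 4*j^4 + 32*j^3 - 73*j^2 - 29*j + 62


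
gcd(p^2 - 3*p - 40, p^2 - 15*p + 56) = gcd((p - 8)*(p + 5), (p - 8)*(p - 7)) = p - 8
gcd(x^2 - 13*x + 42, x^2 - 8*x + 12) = x - 6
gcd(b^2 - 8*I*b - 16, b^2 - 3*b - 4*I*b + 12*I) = b - 4*I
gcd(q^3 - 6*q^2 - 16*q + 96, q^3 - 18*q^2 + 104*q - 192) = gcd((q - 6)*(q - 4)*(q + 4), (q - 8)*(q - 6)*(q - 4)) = q^2 - 10*q + 24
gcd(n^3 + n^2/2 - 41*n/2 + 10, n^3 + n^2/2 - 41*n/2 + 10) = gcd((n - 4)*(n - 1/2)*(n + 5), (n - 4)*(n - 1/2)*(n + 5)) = n^3 + n^2/2 - 41*n/2 + 10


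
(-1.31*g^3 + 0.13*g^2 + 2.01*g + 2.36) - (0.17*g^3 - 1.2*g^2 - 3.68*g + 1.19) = -1.48*g^3 + 1.33*g^2 + 5.69*g + 1.17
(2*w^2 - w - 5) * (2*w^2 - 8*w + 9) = 4*w^4 - 18*w^3 + 16*w^2 + 31*w - 45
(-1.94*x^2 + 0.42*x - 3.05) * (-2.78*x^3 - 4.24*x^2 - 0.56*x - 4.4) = 5.3932*x^5 + 7.058*x^4 + 7.7846*x^3 + 21.2328*x^2 - 0.14*x + 13.42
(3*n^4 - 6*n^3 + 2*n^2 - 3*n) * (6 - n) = -3*n^5 + 24*n^4 - 38*n^3 + 15*n^2 - 18*n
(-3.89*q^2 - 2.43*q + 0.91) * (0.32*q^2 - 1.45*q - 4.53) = -1.2448*q^4 + 4.8629*q^3 + 21.4364*q^2 + 9.6884*q - 4.1223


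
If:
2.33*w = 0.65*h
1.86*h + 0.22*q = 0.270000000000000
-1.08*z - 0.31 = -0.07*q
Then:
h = -1.82488479262673*z - 0.378648233486943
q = 15.4285714285714*z + 4.42857142857143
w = -0.509088032277843*z - 0.105631481444855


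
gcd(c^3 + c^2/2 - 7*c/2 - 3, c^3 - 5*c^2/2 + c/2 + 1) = c - 2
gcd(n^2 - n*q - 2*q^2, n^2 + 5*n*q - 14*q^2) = -n + 2*q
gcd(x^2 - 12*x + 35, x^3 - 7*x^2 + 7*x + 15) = x - 5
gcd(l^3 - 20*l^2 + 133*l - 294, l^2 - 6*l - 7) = l - 7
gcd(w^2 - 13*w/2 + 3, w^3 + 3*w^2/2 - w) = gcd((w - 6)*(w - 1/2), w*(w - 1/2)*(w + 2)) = w - 1/2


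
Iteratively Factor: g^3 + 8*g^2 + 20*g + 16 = (g + 2)*(g^2 + 6*g + 8) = (g + 2)^2*(g + 4)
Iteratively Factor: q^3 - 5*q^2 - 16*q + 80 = (q + 4)*(q^2 - 9*q + 20) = (q - 5)*(q + 4)*(q - 4)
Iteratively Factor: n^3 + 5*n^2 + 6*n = (n + 2)*(n^2 + 3*n) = (n + 2)*(n + 3)*(n)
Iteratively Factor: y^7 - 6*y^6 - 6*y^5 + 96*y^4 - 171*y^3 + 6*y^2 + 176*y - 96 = (y + 4)*(y^6 - 10*y^5 + 34*y^4 - 40*y^3 - 11*y^2 + 50*y - 24) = (y - 2)*(y + 4)*(y^5 - 8*y^4 + 18*y^3 - 4*y^2 - 19*y + 12) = (y - 2)*(y - 1)*(y + 4)*(y^4 - 7*y^3 + 11*y^2 + 7*y - 12) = (y - 3)*(y - 2)*(y - 1)*(y + 4)*(y^3 - 4*y^2 - y + 4) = (y - 4)*(y - 3)*(y - 2)*(y - 1)*(y + 4)*(y^2 - 1) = (y - 4)*(y - 3)*(y - 2)*(y - 1)^2*(y + 4)*(y + 1)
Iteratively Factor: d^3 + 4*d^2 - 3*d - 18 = (d + 3)*(d^2 + d - 6) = (d - 2)*(d + 3)*(d + 3)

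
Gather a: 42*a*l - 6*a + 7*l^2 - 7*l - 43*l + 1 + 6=a*(42*l - 6) + 7*l^2 - 50*l + 7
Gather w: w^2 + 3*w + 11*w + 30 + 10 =w^2 + 14*w + 40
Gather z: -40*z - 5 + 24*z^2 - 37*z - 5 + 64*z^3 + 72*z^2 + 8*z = 64*z^3 + 96*z^2 - 69*z - 10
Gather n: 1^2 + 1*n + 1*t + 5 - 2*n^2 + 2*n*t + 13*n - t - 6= -2*n^2 + n*(2*t + 14)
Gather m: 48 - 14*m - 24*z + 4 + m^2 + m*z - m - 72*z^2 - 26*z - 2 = m^2 + m*(z - 15) - 72*z^2 - 50*z + 50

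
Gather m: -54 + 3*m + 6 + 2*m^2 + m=2*m^2 + 4*m - 48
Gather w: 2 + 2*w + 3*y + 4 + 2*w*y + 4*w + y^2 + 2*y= w*(2*y + 6) + y^2 + 5*y + 6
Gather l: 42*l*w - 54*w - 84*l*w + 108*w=-42*l*w + 54*w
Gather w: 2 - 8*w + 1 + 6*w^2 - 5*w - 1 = 6*w^2 - 13*w + 2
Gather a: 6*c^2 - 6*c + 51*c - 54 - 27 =6*c^2 + 45*c - 81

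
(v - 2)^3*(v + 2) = v^4 - 4*v^3 + 16*v - 16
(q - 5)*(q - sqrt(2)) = q^2 - 5*q - sqrt(2)*q + 5*sqrt(2)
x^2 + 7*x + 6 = (x + 1)*(x + 6)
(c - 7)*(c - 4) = c^2 - 11*c + 28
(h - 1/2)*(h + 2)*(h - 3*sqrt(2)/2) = h^3 - 3*sqrt(2)*h^2/2 + 3*h^2/2 - 9*sqrt(2)*h/4 - h + 3*sqrt(2)/2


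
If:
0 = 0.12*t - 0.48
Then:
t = 4.00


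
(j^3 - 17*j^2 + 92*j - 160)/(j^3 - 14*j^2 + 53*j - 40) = (j - 4)/(j - 1)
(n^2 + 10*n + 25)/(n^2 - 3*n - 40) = (n + 5)/(n - 8)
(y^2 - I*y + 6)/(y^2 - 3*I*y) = (y + 2*I)/y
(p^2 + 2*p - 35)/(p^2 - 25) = (p + 7)/(p + 5)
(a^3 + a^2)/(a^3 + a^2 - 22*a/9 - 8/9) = 9*a^2*(a + 1)/(9*a^3 + 9*a^2 - 22*a - 8)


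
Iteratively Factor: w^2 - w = (w - 1)*(w)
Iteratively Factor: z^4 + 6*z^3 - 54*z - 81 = (z + 3)*(z^3 + 3*z^2 - 9*z - 27) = (z + 3)^2*(z^2 - 9) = (z + 3)^3*(z - 3)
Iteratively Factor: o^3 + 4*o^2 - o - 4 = (o - 1)*(o^2 + 5*o + 4) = (o - 1)*(o + 1)*(o + 4)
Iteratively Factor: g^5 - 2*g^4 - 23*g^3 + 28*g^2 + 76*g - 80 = (g - 1)*(g^4 - g^3 - 24*g^2 + 4*g + 80) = (g - 1)*(g + 4)*(g^3 - 5*g^2 - 4*g + 20) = (g - 2)*(g - 1)*(g + 4)*(g^2 - 3*g - 10) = (g - 5)*(g - 2)*(g - 1)*(g + 4)*(g + 2)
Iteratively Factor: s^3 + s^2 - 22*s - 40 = (s + 4)*(s^2 - 3*s - 10) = (s + 2)*(s + 4)*(s - 5)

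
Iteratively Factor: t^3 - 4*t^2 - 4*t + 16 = (t - 4)*(t^2 - 4) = (t - 4)*(t - 2)*(t + 2)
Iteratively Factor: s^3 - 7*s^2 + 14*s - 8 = (s - 2)*(s^2 - 5*s + 4) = (s - 4)*(s - 2)*(s - 1)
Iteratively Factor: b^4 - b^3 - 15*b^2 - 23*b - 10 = (b - 5)*(b^3 + 4*b^2 + 5*b + 2) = (b - 5)*(b + 2)*(b^2 + 2*b + 1) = (b - 5)*(b + 1)*(b + 2)*(b + 1)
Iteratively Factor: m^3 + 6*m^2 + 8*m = (m + 4)*(m^2 + 2*m) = m*(m + 4)*(m + 2)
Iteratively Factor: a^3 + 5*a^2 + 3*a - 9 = (a - 1)*(a^2 + 6*a + 9) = (a - 1)*(a + 3)*(a + 3)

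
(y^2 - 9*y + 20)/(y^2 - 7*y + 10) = (y - 4)/(y - 2)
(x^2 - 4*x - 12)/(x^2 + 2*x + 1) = (x^2 - 4*x - 12)/(x^2 + 2*x + 1)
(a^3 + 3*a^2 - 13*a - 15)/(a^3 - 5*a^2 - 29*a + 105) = (a + 1)/(a - 7)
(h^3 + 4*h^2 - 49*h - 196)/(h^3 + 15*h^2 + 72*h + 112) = (h - 7)/(h + 4)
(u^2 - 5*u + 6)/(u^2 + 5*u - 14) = (u - 3)/(u + 7)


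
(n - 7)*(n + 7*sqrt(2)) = n^2 - 7*n + 7*sqrt(2)*n - 49*sqrt(2)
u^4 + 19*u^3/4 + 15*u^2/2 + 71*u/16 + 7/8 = (u + 1/2)^2*(u + 7/4)*(u + 2)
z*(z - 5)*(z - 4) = z^3 - 9*z^2 + 20*z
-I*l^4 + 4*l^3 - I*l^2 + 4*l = l*(l - I)*(l + 4*I)*(-I*l + 1)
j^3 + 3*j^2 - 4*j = j*(j - 1)*(j + 4)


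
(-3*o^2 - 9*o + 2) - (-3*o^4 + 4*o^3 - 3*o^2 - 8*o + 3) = 3*o^4 - 4*o^3 - o - 1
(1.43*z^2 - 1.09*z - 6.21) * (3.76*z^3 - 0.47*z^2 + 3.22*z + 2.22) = 5.3768*z^5 - 4.7705*z^4 - 18.2327*z^3 + 2.5835*z^2 - 22.416*z - 13.7862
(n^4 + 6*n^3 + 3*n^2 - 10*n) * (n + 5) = n^5 + 11*n^4 + 33*n^3 + 5*n^2 - 50*n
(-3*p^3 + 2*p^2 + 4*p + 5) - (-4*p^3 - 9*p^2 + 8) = p^3 + 11*p^2 + 4*p - 3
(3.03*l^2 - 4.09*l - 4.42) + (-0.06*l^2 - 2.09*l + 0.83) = 2.97*l^2 - 6.18*l - 3.59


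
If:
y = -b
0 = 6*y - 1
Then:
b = -1/6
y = 1/6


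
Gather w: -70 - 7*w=-7*w - 70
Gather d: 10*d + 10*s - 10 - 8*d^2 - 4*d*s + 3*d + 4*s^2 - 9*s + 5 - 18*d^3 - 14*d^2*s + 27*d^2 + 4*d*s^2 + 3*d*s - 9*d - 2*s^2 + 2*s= -18*d^3 + d^2*(19 - 14*s) + d*(4*s^2 - s + 4) + 2*s^2 + 3*s - 5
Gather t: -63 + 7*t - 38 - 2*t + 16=5*t - 85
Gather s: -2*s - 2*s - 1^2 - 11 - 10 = -4*s - 22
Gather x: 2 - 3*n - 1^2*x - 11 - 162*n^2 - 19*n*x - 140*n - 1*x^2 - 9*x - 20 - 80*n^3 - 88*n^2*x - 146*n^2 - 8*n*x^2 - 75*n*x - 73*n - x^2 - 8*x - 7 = -80*n^3 - 308*n^2 - 216*n + x^2*(-8*n - 2) + x*(-88*n^2 - 94*n - 18) - 36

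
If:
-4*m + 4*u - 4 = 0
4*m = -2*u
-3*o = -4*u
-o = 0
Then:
No Solution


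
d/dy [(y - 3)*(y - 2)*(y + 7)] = 3*y^2 + 4*y - 29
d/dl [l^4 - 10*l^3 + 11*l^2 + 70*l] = 4*l^3 - 30*l^2 + 22*l + 70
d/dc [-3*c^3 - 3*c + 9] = -9*c^2 - 3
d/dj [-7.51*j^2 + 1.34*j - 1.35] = 1.34 - 15.02*j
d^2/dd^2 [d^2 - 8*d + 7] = 2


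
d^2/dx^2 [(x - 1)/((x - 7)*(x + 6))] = 2*(x^3 - 3*x^2 + 129*x - 85)/(x^6 - 3*x^5 - 123*x^4 + 251*x^3 + 5166*x^2 - 5292*x - 74088)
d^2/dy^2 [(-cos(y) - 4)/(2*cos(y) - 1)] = 9*(cos(y) + cos(2*y) - 3)/(2*cos(y) - 1)^3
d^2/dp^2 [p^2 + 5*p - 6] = 2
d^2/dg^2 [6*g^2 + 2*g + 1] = 12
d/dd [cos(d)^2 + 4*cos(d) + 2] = -2*(cos(d) + 2)*sin(d)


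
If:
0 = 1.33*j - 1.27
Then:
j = 0.95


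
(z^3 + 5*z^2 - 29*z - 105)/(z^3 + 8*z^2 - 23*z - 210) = (z + 3)/(z + 6)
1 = 1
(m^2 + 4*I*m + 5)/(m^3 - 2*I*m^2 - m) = (m + 5*I)/(m*(m - I))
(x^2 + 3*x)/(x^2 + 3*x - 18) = x*(x + 3)/(x^2 + 3*x - 18)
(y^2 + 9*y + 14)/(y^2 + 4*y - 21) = (y + 2)/(y - 3)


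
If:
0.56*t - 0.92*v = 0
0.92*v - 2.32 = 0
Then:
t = 4.14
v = 2.52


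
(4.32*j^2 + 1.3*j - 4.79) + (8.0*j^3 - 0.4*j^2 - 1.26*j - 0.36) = 8.0*j^3 + 3.92*j^2 + 0.04*j - 5.15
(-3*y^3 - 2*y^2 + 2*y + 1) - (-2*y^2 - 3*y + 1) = -3*y^3 + 5*y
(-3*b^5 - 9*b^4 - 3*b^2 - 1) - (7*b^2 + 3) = -3*b^5 - 9*b^4 - 10*b^2 - 4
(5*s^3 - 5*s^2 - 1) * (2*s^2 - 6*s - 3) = 10*s^5 - 40*s^4 + 15*s^3 + 13*s^2 + 6*s + 3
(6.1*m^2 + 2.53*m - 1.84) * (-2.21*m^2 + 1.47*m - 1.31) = -13.481*m^4 + 3.3757*m^3 - 0.205500000000001*m^2 - 6.0191*m + 2.4104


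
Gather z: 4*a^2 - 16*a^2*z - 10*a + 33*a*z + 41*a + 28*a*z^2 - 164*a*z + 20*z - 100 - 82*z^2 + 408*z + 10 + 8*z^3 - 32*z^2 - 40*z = 4*a^2 + 31*a + 8*z^3 + z^2*(28*a - 114) + z*(-16*a^2 - 131*a + 388) - 90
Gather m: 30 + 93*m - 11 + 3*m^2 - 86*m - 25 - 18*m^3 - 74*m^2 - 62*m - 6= -18*m^3 - 71*m^2 - 55*m - 12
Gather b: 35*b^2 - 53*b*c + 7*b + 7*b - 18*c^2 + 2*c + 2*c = 35*b^2 + b*(14 - 53*c) - 18*c^2 + 4*c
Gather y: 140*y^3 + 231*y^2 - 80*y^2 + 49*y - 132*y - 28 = 140*y^3 + 151*y^2 - 83*y - 28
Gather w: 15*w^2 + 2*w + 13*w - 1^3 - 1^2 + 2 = 15*w^2 + 15*w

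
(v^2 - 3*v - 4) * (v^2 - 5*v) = v^4 - 8*v^3 + 11*v^2 + 20*v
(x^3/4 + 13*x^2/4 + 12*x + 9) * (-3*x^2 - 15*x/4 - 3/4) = -3*x^5/4 - 171*x^4/16 - 387*x^3/8 - 1191*x^2/16 - 171*x/4 - 27/4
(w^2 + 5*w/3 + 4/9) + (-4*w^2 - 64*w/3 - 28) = -3*w^2 - 59*w/3 - 248/9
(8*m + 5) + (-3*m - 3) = 5*m + 2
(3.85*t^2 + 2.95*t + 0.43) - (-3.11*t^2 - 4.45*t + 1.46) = 6.96*t^2 + 7.4*t - 1.03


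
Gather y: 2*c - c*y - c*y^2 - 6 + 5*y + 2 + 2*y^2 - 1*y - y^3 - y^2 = 2*c - y^3 + y^2*(1 - c) + y*(4 - c) - 4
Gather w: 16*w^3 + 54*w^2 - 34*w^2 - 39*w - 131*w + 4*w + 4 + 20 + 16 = 16*w^3 + 20*w^2 - 166*w + 40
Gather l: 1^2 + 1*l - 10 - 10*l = -9*l - 9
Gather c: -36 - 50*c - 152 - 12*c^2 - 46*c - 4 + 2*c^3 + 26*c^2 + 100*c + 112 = 2*c^3 + 14*c^2 + 4*c - 80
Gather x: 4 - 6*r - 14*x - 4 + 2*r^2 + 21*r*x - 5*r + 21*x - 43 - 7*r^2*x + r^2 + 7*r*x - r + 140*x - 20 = 3*r^2 - 12*r + x*(-7*r^2 + 28*r + 147) - 63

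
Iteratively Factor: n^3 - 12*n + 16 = (n + 4)*(n^2 - 4*n + 4) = (n - 2)*(n + 4)*(n - 2)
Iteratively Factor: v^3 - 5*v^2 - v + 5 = (v + 1)*(v^2 - 6*v + 5) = (v - 5)*(v + 1)*(v - 1)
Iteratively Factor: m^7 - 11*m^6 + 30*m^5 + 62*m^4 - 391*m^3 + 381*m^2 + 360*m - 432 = (m - 3)*(m^6 - 8*m^5 + 6*m^4 + 80*m^3 - 151*m^2 - 72*m + 144) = (m - 3)^2*(m^5 - 5*m^4 - 9*m^3 + 53*m^2 + 8*m - 48) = (m - 3)^2*(m - 1)*(m^4 - 4*m^3 - 13*m^2 + 40*m + 48) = (m - 3)^2*(m - 1)*(m + 3)*(m^3 - 7*m^2 + 8*m + 16) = (m - 3)^2*(m - 1)*(m + 1)*(m + 3)*(m^2 - 8*m + 16) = (m - 4)*(m - 3)^2*(m - 1)*(m + 1)*(m + 3)*(m - 4)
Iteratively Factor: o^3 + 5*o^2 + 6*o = (o)*(o^2 + 5*o + 6) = o*(o + 3)*(o + 2)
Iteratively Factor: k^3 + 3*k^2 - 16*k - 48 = (k + 4)*(k^2 - k - 12) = (k + 3)*(k + 4)*(k - 4)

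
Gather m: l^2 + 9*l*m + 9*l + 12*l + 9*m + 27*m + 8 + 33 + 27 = l^2 + 21*l + m*(9*l + 36) + 68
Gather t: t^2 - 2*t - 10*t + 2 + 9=t^2 - 12*t + 11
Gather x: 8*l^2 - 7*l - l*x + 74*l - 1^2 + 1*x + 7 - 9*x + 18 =8*l^2 + 67*l + x*(-l - 8) + 24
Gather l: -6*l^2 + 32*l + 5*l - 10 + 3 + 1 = -6*l^2 + 37*l - 6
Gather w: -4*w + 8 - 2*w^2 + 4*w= 8 - 2*w^2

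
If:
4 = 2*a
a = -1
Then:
No Solution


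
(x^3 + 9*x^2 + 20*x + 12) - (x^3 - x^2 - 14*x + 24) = 10*x^2 + 34*x - 12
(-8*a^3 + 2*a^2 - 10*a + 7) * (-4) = 32*a^3 - 8*a^2 + 40*a - 28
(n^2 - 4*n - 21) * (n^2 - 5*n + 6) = n^4 - 9*n^3 + 5*n^2 + 81*n - 126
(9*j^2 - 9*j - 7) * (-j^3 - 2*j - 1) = -9*j^5 + 9*j^4 - 11*j^3 + 9*j^2 + 23*j + 7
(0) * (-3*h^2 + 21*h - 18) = 0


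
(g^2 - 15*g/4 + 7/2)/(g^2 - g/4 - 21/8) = 2*(g - 2)/(2*g + 3)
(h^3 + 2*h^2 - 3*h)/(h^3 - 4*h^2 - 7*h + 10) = h*(h + 3)/(h^2 - 3*h - 10)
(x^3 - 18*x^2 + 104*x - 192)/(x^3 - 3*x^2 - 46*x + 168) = (x - 8)/(x + 7)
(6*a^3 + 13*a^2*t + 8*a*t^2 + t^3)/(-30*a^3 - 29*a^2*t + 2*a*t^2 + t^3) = (a + t)/(-5*a + t)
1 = 1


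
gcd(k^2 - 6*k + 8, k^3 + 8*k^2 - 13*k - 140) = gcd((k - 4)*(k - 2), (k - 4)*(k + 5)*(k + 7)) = k - 4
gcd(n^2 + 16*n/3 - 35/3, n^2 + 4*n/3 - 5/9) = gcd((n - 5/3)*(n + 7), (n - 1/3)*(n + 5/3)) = 1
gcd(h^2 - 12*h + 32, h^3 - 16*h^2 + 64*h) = h - 8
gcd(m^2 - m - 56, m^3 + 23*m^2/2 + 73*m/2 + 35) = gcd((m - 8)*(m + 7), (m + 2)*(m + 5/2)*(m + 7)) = m + 7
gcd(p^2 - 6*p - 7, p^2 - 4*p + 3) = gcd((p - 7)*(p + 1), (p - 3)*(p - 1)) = 1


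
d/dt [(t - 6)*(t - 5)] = 2*t - 11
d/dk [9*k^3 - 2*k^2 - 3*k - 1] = 27*k^2 - 4*k - 3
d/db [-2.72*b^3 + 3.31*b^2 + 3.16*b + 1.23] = -8.16*b^2 + 6.62*b + 3.16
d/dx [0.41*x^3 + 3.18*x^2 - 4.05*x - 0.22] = 1.23*x^2 + 6.36*x - 4.05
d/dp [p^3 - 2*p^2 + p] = 3*p^2 - 4*p + 1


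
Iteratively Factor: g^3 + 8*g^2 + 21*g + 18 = (g + 3)*(g^2 + 5*g + 6) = (g + 3)^2*(g + 2)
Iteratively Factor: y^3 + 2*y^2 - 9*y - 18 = (y + 2)*(y^2 - 9) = (y + 2)*(y + 3)*(y - 3)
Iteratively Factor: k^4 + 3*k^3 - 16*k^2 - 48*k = (k)*(k^3 + 3*k^2 - 16*k - 48) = k*(k + 3)*(k^2 - 16) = k*(k - 4)*(k + 3)*(k + 4)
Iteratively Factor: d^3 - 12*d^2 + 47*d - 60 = (d - 4)*(d^2 - 8*d + 15) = (d - 4)*(d - 3)*(d - 5)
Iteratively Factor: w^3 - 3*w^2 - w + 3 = (w - 3)*(w^2 - 1) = (w - 3)*(w - 1)*(w + 1)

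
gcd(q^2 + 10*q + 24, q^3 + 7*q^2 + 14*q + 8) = q + 4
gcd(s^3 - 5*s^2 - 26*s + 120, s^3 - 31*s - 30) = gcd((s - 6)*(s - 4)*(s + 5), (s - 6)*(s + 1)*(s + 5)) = s^2 - s - 30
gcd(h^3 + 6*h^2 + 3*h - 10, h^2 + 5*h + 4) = 1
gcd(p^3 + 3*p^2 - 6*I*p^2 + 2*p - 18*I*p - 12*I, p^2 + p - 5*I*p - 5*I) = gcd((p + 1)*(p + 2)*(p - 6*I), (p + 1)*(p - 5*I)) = p + 1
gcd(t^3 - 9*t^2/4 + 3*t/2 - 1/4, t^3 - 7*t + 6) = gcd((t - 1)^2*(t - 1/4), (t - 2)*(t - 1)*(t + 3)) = t - 1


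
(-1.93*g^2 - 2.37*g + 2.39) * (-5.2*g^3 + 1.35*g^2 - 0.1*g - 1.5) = 10.036*g^5 + 9.7185*g^4 - 15.4345*g^3 + 6.3585*g^2 + 3.316*g - 3.585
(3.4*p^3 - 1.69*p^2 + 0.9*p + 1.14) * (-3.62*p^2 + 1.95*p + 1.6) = -12.308*p^5 + 12.7478*p^4 - 1.1135*p^3 - 5.0758*p^2 + 3.663*p + 1.824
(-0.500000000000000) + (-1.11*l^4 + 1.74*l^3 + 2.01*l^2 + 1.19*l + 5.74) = -1.11*l^4 + 1.74*l^3 + 2.01*l^2 + 1.19*l + 5.24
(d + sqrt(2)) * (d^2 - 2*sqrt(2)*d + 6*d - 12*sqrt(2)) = d^3 - sqrt(2)*d^2 + 6*d^2 - 6*sqrt(2)*d - 4*d - 24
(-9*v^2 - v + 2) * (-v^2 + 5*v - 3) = 9*v^4 - 44*v^3 + 20*v^2 + 13*v - 6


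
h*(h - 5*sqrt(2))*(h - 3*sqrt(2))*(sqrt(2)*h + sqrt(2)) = sqrt(2)*h^4 - 16*h^3 + sqrt(2)*h^3 - 16*h^2 + 30*sqrt(2)*h^2 + 30*sqrt(2)*h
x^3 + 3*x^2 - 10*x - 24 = (x - 3)*(x + 2)*(x + 4)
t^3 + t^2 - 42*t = t*(t - 6)*(t + 7)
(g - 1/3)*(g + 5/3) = g^2 + 4*g/3 - 5/9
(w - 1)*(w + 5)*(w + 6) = w^3 + 10*w^2 + 19*w - 30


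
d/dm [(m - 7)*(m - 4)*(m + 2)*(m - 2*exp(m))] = -2*m^3*exp(m) + 4*m^3 + 12*m^2*exp(m) - 27*m^2 + 24*m*exp(m) + 12*m - 124*exp(m) + 56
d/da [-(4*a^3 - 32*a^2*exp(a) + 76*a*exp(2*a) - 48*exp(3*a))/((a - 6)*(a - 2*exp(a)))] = 4*((a - 6)*(a - 2*exp(a))*(8*a^2*exp(a) - 3*a^2 - 38*a*exp(2*a) + 16*a*exp(a) + 36*exp(3*a) - 19*exp(2*a)) - (a - 6)*(2*exp(a) - 1)*(a^3 - 8*a^2*exp(a) + 19*a*exp(2*a) - 12*exp(3*a)) + (a - 2*exp(a))*(a^3 - 8*a^2*exp(a) + 19*a*exp(2*a) - 12*exp(3*a)))/((a - 6)^2*(a - 2*exp(a))^2)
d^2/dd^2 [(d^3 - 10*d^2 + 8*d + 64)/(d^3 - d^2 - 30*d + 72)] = 6*(-3*d^3 + 2*d^2 - 156*d - 144)/(d^6 + 9*d^5 - 27*d^4 - 297*d^3 + 486*d^2 + 2916*d - 5832)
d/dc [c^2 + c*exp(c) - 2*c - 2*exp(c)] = c*exp(c) + 2*c - exp(c) - 2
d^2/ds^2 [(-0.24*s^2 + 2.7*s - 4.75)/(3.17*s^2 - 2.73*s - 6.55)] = (-3.5527136788005e-15*s^4 + 50.1100920000001*s^3 - 316.29309*s^2 + 583.01055*s - 385.2091)/(31.855013*s^6 - 82.300491*s^5 - 126.583806*s^4 + 319.759713*s^3 + 261.55329*s^2 - 351.371475*s - 281.011375)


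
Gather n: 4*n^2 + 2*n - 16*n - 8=4*n^2 - 14*n - 8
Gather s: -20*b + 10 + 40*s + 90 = -20*b + 40*s + 100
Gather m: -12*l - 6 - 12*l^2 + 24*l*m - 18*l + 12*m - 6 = -12*l^2 - 30*l + m*(24*l + 12) - 12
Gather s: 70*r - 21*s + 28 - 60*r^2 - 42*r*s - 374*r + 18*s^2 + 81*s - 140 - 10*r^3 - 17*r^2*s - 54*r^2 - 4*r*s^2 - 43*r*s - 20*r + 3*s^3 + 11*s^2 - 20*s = -10*r^3 - 114*r^2 - 324*r + 3*s^3 + s^2*(29 - 4*r) + s*(-17*r^2 - 85*r + 40) - 112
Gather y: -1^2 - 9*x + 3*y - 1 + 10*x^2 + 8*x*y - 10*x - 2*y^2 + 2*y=10*x^2 - 19*x - 2*y^2 + y*(8*x + 5) - 2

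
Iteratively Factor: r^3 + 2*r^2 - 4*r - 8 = (r + 2)*(r^2 - 4) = (r + 2)^2*(r - 2)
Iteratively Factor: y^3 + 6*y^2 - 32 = (y + 4)*(y^2 + 2*y - 8) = (y + 4)^2*(y - 2)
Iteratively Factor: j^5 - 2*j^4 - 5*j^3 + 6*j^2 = (j)*(j^4 - 2*j^3 - 5*j^2 + 6*j) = j*(j + 2)*(j^3 - 4*j^2 + 3*j) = j^2*(j + 2)*(j^2 - 4*j + 3) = j^2*(j - 3)*(j + 2)*(j - 1)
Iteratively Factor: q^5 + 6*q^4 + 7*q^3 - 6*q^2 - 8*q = (q)*(q^4 + 6*q^3 + 7*q^2 - 6*q - 8) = q*(q - 1)*(q^3 + 7*q^2 + 14*q + 8) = q*(q - 1)*(q + 4)*(q^2 + 3*q + 2) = q*(q - 1)*(q + 2)*(q + 4)*(q + 1)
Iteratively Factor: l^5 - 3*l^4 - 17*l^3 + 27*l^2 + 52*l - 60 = (l - 1)*(l^4 - 2*l^3 - 19*l^2 + 8*l + 60) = (l - 5)*(l - 1)*(l^3 + 3*l^2 - 4*l - 12) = (l - 5)*(l - 1)*(l + 2)*(l^2 + l - 6) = (l - 5)*(l - 2)*(l - 1)*(l + 2)*(l + 3)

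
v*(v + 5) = v^2 + 5*v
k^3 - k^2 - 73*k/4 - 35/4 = (k - 5)*(k + 1/2)*(k + 7/2)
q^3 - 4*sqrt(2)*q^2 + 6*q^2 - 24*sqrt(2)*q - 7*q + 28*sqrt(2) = (q - 1)*(q + 7)*(q - 4*sqrt(2))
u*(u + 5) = u^2 + 5*u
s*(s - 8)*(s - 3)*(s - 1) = s^4 - 12*s^3 + 35*s^2 - 24*s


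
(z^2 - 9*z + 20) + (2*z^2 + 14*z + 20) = 3*z^2 + 5*z + 40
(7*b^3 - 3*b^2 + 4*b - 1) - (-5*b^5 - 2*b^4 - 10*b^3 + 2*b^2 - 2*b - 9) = 5*b^5 + 2*b^4 + 17*b^3 - 5*b^2 + 6*b + 8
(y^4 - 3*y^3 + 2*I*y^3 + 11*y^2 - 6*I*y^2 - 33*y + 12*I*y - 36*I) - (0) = y^4 - 3*y^3 + 2*I*y^3 + 11*y^2 - 6*I*y^2 - 33*y + 12*I*y - 36*I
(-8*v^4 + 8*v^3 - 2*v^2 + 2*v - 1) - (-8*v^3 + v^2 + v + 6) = -8*v^4 + 16*v^3 - 3*v^2 + v - 7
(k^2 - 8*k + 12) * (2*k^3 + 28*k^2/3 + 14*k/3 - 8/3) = 2*k^5 - 20*k^4/3 - 46*k^3 + 72*k^2 + 232*k/3 - 32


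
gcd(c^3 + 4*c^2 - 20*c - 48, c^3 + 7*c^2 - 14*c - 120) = c^2 + 2*c - 24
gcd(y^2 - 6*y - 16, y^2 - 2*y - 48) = y - 8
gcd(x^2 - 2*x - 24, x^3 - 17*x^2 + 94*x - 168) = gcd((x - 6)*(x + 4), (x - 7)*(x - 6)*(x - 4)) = x - 6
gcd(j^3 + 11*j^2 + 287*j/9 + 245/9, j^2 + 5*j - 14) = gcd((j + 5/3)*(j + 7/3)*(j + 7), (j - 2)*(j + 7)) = j + 7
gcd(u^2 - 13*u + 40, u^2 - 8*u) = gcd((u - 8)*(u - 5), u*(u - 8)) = u - 8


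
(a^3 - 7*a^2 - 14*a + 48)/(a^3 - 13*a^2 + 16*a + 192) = (a - 2)/(a - 8)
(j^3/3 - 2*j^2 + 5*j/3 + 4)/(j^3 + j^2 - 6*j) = (j^3 - 6*j^2 + 5*j + 12)/(3*j*(j^2 + j - 6))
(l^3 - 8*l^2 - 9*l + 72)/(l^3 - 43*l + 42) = (l^3 - 8*l^2 - 9*l + 72)/(l^3 - 43*l + 42)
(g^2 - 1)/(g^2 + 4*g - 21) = (g^2 - 1)/(g^2 + 4*g - 21)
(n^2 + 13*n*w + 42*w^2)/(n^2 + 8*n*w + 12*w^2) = (n + 7*w)/(n + 2*w)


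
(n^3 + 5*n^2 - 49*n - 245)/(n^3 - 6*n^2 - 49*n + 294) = (n + 5)/(n - 6)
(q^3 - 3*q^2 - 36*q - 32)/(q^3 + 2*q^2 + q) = (q^2 - 4*q - 32)/(q*(q + 1))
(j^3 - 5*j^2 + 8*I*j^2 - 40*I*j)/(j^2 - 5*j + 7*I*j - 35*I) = j*(j + 8*I)/(j + 7*I)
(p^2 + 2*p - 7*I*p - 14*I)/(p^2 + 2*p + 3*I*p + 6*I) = (p - 7*I)/(p + 3*I)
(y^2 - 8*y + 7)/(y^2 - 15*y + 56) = (y - 1)/(y - 8)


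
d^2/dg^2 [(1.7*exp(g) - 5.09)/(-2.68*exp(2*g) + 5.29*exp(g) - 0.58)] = (-12.21008*exp(4*g) + 122.132424*exp(3*g) - 200.630964*exp(2*g) + 105.575545*exp(g) + 15.045258)*exp(g)/(19.248832*exp(6*g) - 113.984688*exp(5*g) + 237.48954*exp(4*g) - 197.372545*exp(3*g) + 51.39699*exp(2*g) - 5.338668*exp(g) + 0.195112)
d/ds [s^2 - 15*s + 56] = 2*s - 15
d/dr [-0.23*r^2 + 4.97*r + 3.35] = 4.97 - 0.46*r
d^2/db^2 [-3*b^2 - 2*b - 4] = -6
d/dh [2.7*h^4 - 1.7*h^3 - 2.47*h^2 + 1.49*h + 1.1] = 10.8*h^3 - 5.1*h^2 - 4.94*h + 1.49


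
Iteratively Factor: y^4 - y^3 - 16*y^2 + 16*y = (y - 4)*(y^3 + 3*y^2 - 4*y) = (y - 4)*(y - 1)*(y^2 + 4*y) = y*(y - 4)*(y - 1)*(y + 4)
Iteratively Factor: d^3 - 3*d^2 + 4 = (d - 2)*(d^2 - d - 2) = (d - 2)*(d + 1)*(d - 2)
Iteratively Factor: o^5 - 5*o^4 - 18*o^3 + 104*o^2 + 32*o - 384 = (o + 2)*(o^4 - 7*o^3 - 4*o^2 + 112*o - 192) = (o - 4)*(o + 2)*(o^3 - 3*o^2 - 16*o + 48) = (o - 4)*(o + 2)*(o + 4)*(o^2 - 7*o + 12) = (o - 4)*(o - 3)*(o + 2)*(o + 4)*(o - 4)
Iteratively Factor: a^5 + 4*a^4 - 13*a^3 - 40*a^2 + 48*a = (a)*(a^4 + 4*a^3 - 13*a^2 - 40*a + 48) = a*(a - 3)*(a^3 + 7*a^2 + 8*a - 16) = a*(a - 3)*(a + 4)*(a^2 + 3*a - 4) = a*(a - 3)*(a + 4)^2*(a - 1)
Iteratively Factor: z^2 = (z)*(z)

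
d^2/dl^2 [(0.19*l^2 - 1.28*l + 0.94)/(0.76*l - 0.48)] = 0.239552/(0.438976*l^3 - 0.831744*l^2 + 0.525312*l - 0.110592)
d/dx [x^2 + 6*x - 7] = 2*x + 6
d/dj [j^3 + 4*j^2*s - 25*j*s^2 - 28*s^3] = 3*j^2 + 8*j*s - 25*s^2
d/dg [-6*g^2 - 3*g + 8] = -12*g - 3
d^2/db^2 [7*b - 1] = 0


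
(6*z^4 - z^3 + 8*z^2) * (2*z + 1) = 12*z^5 + 4*z^4 + 15*z^3 + 8*z^2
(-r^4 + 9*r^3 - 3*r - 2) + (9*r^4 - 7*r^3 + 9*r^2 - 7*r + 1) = 8*r^4 + 2*r^3 + 9*r^2 - 10*r - 1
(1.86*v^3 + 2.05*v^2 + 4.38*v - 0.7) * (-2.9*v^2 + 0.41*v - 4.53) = -5.394*v^5 - 5.1824*v^4 - 20.2873*v^3 - 5.4607*v^2 - 20.1284*v + 3.171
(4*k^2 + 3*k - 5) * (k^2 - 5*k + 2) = 4*k^4 - 17*k^3 - 12*k^2 + 31*k - 10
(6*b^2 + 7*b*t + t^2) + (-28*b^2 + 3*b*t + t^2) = -22*b^2 + 10*b*t + 2*t^2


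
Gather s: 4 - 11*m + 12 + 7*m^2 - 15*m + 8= 7*m^2 - 26*m + 24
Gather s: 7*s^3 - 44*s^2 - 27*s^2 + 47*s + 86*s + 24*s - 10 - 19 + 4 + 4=7*s^3 - 71*s^2 + 157*s - 21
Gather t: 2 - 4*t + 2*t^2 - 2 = 2*t^2 - 4*t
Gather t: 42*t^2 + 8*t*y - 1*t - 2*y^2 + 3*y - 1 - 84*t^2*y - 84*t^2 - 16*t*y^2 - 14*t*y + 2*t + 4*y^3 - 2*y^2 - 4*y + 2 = t^2*(-84*y - 42) + t*(-16*y^2 - 6*y + 1) + 4*y^3 - 4*y^2 - y + 1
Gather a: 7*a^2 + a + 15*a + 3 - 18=7*a^2 + 16*a - 15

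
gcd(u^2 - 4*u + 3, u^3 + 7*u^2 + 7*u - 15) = u - 1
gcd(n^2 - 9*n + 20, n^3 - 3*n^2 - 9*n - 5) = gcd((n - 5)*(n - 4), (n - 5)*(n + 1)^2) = n - 5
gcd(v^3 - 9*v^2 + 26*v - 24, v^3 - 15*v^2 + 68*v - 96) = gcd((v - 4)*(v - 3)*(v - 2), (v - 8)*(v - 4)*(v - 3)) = v^2 - 7*v + 12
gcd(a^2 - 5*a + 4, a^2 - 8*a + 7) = a - 1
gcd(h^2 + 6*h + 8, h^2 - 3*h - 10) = h + 2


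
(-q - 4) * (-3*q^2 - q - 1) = 3*q^3 + 13*q^2 + 5*q + 4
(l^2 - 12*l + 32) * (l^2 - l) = l^4 - 13*l^3 + 44*l^2 - 32*l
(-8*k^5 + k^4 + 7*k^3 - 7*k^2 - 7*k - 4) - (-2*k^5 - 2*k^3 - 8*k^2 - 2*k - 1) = -6*k^5 + k^4 + 9*k^3 + k^2 - 5*k - 3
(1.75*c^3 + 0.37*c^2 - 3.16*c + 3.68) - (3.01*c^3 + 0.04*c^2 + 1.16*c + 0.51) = -1.26*c^3 + 0.33*c^2 - 4.32*c + 3.17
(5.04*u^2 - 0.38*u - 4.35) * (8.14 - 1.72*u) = -8.6688*u^3 + 41.6792*u^2 + 4.3888*u - 35.409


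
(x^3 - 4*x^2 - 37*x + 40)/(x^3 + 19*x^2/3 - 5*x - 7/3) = 3*(x^2 - 3*x - 40)/(3*x^2 + 22*x + 7)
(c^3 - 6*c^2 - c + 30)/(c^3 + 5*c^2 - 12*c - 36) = (c - 5)/(c + 6)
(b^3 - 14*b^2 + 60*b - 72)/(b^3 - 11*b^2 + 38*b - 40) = (b^2 - 12*b + 36)/(b^2 - 9*b + 20)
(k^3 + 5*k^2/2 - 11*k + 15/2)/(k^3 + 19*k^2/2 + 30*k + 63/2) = (2*k^3 + 5*k^2 - 22*k + 15)/(2*k^3 + 19*k^2 + 60*k + 63)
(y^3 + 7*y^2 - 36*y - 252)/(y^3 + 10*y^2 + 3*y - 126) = (y - 6)/(y - 3)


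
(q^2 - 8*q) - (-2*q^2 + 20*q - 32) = 3*q^2 - 28*q + 32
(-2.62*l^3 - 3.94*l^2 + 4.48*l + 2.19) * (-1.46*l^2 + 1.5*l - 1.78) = 3.8252*l^5 + 1.8224*l^4 - 7.7872*l^3 + 10.5358*l^2 - 4.6894*l - 3.8982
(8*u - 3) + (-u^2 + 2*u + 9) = -u^2 + 10*u + 6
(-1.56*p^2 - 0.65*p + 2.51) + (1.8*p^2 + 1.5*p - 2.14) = 0.24*p^2 + 0.85*p + 0.37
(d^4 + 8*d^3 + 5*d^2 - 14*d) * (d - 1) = d^5 + 7*d^4 - 3*d^3 - 19*d^2 + 14*d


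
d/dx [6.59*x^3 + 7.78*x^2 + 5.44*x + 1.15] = 19.77*x^2 + 15.56*x + 5.44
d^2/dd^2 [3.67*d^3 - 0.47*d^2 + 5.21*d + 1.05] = 22.02*d - 0.94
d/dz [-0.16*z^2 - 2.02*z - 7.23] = -0.32*z - 2.02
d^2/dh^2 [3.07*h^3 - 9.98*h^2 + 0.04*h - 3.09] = 18.42*h - 19.96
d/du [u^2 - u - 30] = 2*u - 1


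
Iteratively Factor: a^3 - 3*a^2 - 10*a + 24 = (a - 4)*(a^2 + a - 6) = (a - 4)*(a - 2)*(a + 3)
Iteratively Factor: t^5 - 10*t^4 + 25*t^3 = (t)*(t^4 - 10*t^3 + 25*t^2) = t*(t - 5)*(t^3 - 5*t^2) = t^2*(t - 5)*(t^2 - 5*t) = t^2*(t - 5)^2*(t)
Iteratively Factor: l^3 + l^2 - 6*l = (l - 2)*(l^2 + 3*l) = l*(l - 2)*(l + 3)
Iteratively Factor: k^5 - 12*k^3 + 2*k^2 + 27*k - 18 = (k - 1)*(k^4 + k^3 - 11*k^2 - 9*k + 18) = (k - 1)^2*(k^3 + 2*k^2 - 9*k - 18) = (k - 3)*(k - 1)^2*(k^2 + 5*k + 6) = (k - 3)*(k - 1)^2*(k + 3)*(k + 2)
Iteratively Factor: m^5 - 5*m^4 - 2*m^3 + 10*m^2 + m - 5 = (m + 1)*(m^4 - 6*m^3 + 4*m^2 + 6*m - 5) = (m - 1)*(m + 1)*(m^3 - 5*m^2 - m + 5) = (m - 1)*(m + 1)^2*(m^2 - 6*m + 5) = (m - 5)*(m - 1)*(m + 1)^2*(m - 1)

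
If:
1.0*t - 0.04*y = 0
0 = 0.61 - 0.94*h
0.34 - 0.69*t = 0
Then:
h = 0.65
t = 0.49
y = 12.32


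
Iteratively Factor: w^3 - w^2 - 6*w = (w)*(w^2 - w - 6) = w*(w - 3)*(w + 2)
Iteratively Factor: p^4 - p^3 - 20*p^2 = (p)*(p^3 - p^2 - 20*p) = p*(p - 5)*(p^2 + 4*p) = p*(p - 5)*(p + 4)*(p)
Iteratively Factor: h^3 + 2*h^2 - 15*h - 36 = (h + 3)*(h^2 - h - 12) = (h - 4)*(h + 3)*(h + 3)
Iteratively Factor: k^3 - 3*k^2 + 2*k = (k - 1)*(k^2 - 2*k) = (k - 2)*(k - 1)*(k)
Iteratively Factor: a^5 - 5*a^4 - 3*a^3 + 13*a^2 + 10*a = (a - 5)*(a^4 - 3*a^2 - 2*a) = (a - 5)*(a + 1)*(a^3 - a^2 - 2*a) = a*(a - 5)*(a + 1)*(a^2 - a - 2) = a*(a - 5)*(a + 1)^2*(a - 2)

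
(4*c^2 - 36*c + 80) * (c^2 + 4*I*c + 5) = 4*c^4 - 36*c^3 + 16*I*c^3 + 100*c^2 - 144*I*c^2 - 180*c + 320*I*c + 400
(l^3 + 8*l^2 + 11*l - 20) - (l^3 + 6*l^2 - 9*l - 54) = 2*l^2 + 20*l + 34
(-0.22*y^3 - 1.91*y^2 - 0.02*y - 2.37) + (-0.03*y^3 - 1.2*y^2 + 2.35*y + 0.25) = -0.25*y^3 - 3.11*y^2 + 2.33*y - 2.12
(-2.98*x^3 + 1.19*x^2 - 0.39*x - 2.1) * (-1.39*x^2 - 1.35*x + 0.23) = 4.1422*x^5 + 2.3689*x^4 - 1.7498*x^3 + 3.7192*x^2 + 2.7453*x - 0.483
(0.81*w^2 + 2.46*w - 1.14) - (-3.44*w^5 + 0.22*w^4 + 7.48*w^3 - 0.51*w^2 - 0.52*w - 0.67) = 3.44*w^5 - 0.22*w^4 - 7.48*w^3 + 1.32*w^2 + 2.98*w - 0.47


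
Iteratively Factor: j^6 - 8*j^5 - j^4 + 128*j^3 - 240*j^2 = (j)*(j^5 - 8*j^4 - j^3 + 128*j^2 - 240*j) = j^2*(j^4 - 8*j^3 - j^2 + 128*j - 240) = j^2*(j - 5)*(j^3 - 3*j^2 - 16*j + 48) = j^2*(j - 5)*(j + 4)*(j^2 - 7*j + 12) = j^2*(j - 5)*(j - 3)*(j + 4)*(j - 4)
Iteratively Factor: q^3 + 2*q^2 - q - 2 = (q + 2)*(q^2 - 1) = (q + 1)*(q + 2)*(q - 1)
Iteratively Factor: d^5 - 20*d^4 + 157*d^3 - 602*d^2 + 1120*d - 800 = (d - 2)*(d^4 - 18*d^3 + 121*d^2 - 360*d + 400) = (d - 5)*(d - 2)*(d^3 - 13*d^2 + 56*d - 80) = (d - 5)*(d - 4)*(d - 2)*(d^2 - 9*d + 20) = (d - 5)*(d - 4)^2*(d - 2)*(d - 5)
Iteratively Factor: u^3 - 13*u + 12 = (u + 4)*(u^2 - 4*u + 3) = (u - 1)*(u + 4)*(u - 3)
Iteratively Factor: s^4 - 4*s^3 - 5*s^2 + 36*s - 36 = (s + 3)*(s^3 - 7*s^2 + 16*s - 12) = (s - 3)*(s + 3)*(s^2 - 4*s + 4) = (s - 3)*(s - 2)*(s + 3)*(s - 2)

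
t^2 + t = t*(t + 1)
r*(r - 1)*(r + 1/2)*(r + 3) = r^4 + 5*r^3/2 - 2*r^2 - 3*r/2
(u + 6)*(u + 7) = u^2 + 13*u + 42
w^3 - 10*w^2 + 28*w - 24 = (w - 6)*(w - 2)^2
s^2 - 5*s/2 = s*(s - 5/2)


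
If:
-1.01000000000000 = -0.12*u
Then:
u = 8.42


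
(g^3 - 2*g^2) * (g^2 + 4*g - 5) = g^5 + 2*g^4 - 13*g^3 + 10*g^2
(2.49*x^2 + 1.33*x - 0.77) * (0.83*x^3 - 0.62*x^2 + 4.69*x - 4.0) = 2.0667*x^5 - 0.4399*x^4 + 10.2144*x^3 - 3.2449*x^2 - 8.9313*x + 3.08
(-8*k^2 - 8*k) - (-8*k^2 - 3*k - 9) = 9 - 5*k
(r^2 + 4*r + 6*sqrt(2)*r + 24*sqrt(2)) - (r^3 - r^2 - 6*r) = -r^3 + 2*r^2 + 6*sqrt(2)*r + 10*r + 24*sqrt(2)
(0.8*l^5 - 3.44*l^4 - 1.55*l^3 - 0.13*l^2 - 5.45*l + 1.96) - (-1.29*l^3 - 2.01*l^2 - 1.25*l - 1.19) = 0.8*l^5 - 3.44*l^4 - 0.26*l^3 + 1.88*l^2 - 4.2*l + 3.15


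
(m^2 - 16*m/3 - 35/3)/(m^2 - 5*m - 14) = (m + 5/3)/(m + 2)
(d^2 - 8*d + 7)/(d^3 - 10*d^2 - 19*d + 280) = (d - 1)/(d^2 - 3*d - 40)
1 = 1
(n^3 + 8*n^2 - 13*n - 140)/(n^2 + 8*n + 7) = (n^2 + n - 20)/(n + 1)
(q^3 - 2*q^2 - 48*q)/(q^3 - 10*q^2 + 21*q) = (q^2 - 2*q - 48)/(q^2 - 10*q + 21)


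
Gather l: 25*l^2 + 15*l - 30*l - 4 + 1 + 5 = 25*l^2 - 15*l + 2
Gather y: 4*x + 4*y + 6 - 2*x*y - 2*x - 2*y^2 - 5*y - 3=2*x - 2*y^2 + y*(-2*x - 1) + 3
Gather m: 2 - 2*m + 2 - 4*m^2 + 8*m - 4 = -4*m^2 + 6*m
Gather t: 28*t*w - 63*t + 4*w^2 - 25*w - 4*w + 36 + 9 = t*(28*w - 63) + 4*w^2 - 29*w + 45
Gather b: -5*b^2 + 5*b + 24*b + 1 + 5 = -5*b^2 + 29*b + 6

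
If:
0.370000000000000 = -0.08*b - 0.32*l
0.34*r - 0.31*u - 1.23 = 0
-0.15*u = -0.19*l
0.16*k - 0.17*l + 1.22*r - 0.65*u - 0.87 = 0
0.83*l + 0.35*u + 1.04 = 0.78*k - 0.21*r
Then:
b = 16.91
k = -8.16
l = -5.38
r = -2.60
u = -6.82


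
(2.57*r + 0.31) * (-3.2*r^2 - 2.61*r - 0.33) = -8.224*r^3 - 7.6997*r^2 - 1.6572*r - 0.1023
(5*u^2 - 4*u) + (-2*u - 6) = 5*u^2 - 6*u - 6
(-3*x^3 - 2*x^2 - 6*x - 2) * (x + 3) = -3*x^4 - 11*x^3 - 12*x^2 - 20*x - 6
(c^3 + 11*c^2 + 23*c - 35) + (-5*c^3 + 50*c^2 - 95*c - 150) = -4*c^3 + 61*c^2 - 72*c - 185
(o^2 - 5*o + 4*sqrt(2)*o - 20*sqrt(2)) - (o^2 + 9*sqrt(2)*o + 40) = -5*sqrt(2)*o - 5*o - 40 - 20*sqrt(2)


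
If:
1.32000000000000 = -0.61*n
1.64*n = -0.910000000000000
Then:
No Solution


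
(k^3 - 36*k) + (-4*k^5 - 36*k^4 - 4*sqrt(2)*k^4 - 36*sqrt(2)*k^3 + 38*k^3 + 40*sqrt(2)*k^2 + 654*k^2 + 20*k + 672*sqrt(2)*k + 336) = -4*k^5 - 36*k^4 - 4*sqrt(2)*k^4 - 36*sqrt(2)*k^3 + 39*k^3 + 40*sqrt(2)*k^2 + 654*k^2 - 16*k + 672*sqrt(2)*k + 336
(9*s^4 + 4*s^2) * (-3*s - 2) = -27*s^5 - 18*s^4 - 12*s^3 - 8*s^2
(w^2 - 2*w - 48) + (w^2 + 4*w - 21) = 2*w^2 + 2*w - 69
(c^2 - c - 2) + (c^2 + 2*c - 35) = 2*c^2 + c - 37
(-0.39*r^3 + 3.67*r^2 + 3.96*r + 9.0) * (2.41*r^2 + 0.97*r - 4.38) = -0.9399*r^5 + 8.4664*r^4 + 14.8117*r^3 + 9.4566*r^2 - 8.6148*r - 39.42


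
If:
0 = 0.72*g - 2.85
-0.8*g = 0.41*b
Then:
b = -7.72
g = 3.96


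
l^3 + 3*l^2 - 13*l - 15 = (l - 3)*(l + 1)*(l + 5)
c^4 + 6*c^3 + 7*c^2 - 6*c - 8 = (c - 1)*(c + 1)*(c + 2)*(c + 4)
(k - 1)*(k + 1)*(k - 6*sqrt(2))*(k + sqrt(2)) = k^4 - 5*sqrt(2)*k^3 - 13*k^2 + 5*sqrt(2)*k + 12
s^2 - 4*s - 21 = (s - 7)*(s + 3)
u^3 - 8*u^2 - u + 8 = (u - 8)*(u - 1)*(u + 1)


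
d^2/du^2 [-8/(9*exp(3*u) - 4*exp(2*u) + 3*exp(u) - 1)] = 8*(-2*(27*exp(2*u) - 8*exp(u) + 3)^2*exp(u) + (81*exp(2*u) - 16*exp(u) + 3)*(9*exp(3*u) - 4*exp(2*u) + 3*exp(u) - 1))*exp(u)/(9*exp(3*u) - 4*exp(2*u) + 3*exp(u) - 1)^3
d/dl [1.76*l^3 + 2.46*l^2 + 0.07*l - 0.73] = 5.28*l^2 + 4.92*l + 0.07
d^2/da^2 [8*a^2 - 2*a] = 16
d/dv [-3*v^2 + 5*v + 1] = 5 - 6*v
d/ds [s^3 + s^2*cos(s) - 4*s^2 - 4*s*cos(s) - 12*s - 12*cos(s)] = -s^2*sin(s) + 3*s^2 + 4*s*sin(s) + 2*s*cos(s) - 8*s + 12*sin(s) - 4*cos(s) - 12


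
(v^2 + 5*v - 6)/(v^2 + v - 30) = (v - 1)/(v - 5)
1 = 1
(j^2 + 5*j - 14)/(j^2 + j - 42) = (j - 2)/(j - 6)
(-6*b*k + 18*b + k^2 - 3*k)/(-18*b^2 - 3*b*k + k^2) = (k - 3)/(3*b + k)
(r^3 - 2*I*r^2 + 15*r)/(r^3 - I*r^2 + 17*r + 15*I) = r/(r + I)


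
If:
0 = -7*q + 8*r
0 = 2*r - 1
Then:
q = 4/7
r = 1/2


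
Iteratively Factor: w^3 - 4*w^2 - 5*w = (w + 1)*(w^2 - 5*w) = (w - 5)*(w + 1)*(w)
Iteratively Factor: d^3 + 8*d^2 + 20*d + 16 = (d + 4)*(d^2 + 4*d + 4) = (d + 2)*(d + 4)*(d + 2)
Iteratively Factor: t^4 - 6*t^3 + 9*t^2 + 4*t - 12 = (t - 2)*(t^3 - 4*t^2 + t + 6) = (t - 3)*(t - 2)*(t^2 - t - 2) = (t - 3)*(t - 2)*(t + 1)*(t - 2)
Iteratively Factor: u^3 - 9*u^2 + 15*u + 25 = (u + 1)*(u^2 - 10*u + 25) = (u - 5)*(u + 1)*(u - 5)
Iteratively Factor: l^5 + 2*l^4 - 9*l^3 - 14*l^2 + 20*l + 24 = (l + 3)*(l^4 - l^3 - 6*l^2 + 4*l + 8) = (l - 2)*(l + 3)*(l^3 + l^2 - 4*l - 4) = (l - 2)^2*(l + 3)*(l^2 + 3*l + 2) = (l - 2)^2*(l + 2)*(l + 3)*(l + 1)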